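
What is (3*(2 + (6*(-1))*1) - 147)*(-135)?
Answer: 21465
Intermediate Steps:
(3*(2 + (6*(-1))*1) - 147)*(-135) = (3*(2 - 6*1) - 147)*(-135) = (3*(2 - 6) - 147)*(-135) = (3*(-4) - 147)*(-135) = (-12 - 147)*(-135) = -159*(-135) = 21465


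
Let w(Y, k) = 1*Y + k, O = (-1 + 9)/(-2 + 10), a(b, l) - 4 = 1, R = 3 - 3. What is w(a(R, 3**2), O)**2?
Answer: 36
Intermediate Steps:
R = 0
a(b, l) = 5 (a(b, l) = 4 + 1 = 5)
O = 1 (O = 8/8 = 8*(1/8) = 1)
w(Y, k) = Y + k
w(a(R, 3**2), O)**2 = (5 + 1)**2 = 6**2 = 36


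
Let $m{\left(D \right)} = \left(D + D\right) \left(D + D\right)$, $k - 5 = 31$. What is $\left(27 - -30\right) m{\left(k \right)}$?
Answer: $295488$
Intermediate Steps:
$k = 36$ ($k = 5 + 31 = 36$)
$m{\left(D \right)} = 4 D^{2}$ ($m{\left(D \right)} = 2 D 2 D = 4 D^{2}$)
$\left(27 - -30\right) m{\left(k \right)} = \left(27 - -30\right) 4 \cdot 36^{2} = \left(27 + 30\right) 4 \cdot 1296 = 57 \cdot 5184 = 295488$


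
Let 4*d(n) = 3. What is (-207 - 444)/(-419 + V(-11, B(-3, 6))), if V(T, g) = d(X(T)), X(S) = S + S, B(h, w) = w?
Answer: 372/239 ≈ 1.5565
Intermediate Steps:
X(S) = 2*S
d(n) = ¾ (d(n) = (¼)*3 = ¾)
V(T, g) = ¾
(-207 - 444)/(-419 + V(-11, B(-3, 6))) = (-207 - 444)/(-419 + ¾) = -651/(-1673/4) = -651*(-4/1673) = 372/239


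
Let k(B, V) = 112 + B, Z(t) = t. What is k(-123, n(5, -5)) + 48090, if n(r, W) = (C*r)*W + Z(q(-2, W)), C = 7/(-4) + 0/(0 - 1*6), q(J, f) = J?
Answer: 48079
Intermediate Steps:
C = -7/4 (C = 7*(-1/4) + 0/(0 - 6) = -7/4 + 0/(-6) = -7/4 + 0*(-1/6) = -7/4 + 0 = -7/4 ≈ -1.7500)
n(r, W) = -2 - 7*W*r/4 (n(r, W) = (-7*r/4)*W - 2 = -7*W*r/4 - 2 = -2 - 7*W*r/4)
k(-123, n(5, -5)) + 48090 = (112 - 123) + 48090 = -11 + 48090 = 48079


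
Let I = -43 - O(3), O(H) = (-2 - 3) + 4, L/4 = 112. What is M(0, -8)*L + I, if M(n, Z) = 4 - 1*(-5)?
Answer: 3990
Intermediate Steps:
L = 448 (L = 4*112 = 448)
M(n, Z) = 9 (M(n, Z) = 4 + 5 = 9)
O(H) = -1 (O(H) = -5 + 4 = -1)
I = -42 (I = -43 - 1*(-1) = -43 + 1 = -42)
M(0, -8)*L + I = 9*448 - 42 = 4032 - 42 = 3990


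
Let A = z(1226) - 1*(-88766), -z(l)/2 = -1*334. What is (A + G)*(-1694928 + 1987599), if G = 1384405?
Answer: 431349933969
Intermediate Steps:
z(l) = 668 (z(l) = -(-2)*334 = -2*(-334) = 668)
A = 89434 (A = 668 - 1*(-88766) = 668 + 88766 = 89434)
(A + G)*(-1694928 + 1987599) = (89434 + 1384405)*(-1694928 + 1987599) = 1473839*292671 = 431349933969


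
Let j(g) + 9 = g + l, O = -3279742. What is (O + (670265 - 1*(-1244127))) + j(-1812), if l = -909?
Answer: -1368080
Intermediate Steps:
j(g) = -918 + g (j(g) = -9 + (g - 909) = -9 + (-909 + g) = -918 + g)
(O + (670265 - 1*(-1244127))) + j(-1812) = (-3279742 + (670265 - 1*(-1244127))) + (-918 - 1812) = (-3279742 + (670265 + 1244127)) - 2730 = (-3279742 + 1914392) - 2730 = -1365350 - 2730 = -1368080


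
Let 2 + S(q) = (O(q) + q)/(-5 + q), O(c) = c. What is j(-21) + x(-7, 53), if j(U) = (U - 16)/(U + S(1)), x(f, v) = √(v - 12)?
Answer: 74/47 + √41 ≈ 7.9776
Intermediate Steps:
S(q) = -2 + 2*q/(-5 + q) (S(q) = -2 + (q + q)/(-5 + q) = -2 + (2*q)/(-5 + q) = -2 + 2*q/(-5 + q))
x(f, v) = √(-12 + v)
j(U) = (-16 + U)/(-5/2 + U) (j(U) = (U - 16)/(U + 10/(-5 + 1)) = (-16 + U)/(U + 10/(-4)) = (-16 + U)/(U + 10*(-¼)) = (-16 + U)/(U - 5/2) = (-16 + U)/(-5/2 + U))
j(-21) + x(-7, 53) = 2*(-16 - 21)/(-5 + 2*(-21)) + √(-12 + 53) = 2*(-37)/(-5 - 42) + √41 = 2*(-37)/(-47) + √41 = 2*(-1/47)*(-37) + √41 = 74/47 + √41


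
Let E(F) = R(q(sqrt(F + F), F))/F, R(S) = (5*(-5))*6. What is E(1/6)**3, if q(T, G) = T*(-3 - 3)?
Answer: -729000000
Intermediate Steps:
q(T, G) = -6*T (q(T, G) = T*(-6) = -6*T)
R(S) = -150 (R(S) = -25*6 = -150)
E(F) = -150/F
E(1/6)**3 = (-150/(1/6))**3 = (-150/(1*(1/6)))**3 = (-150/1/6)**3 = (-150*6)**3 = (-900)**3 = -729000000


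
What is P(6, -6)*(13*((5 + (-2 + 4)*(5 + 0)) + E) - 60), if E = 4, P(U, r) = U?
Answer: 1122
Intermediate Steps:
P(6, -6)*(13*((5 + (-2 + 4)*(5 + 0)) + E) - 60) = 6*(13*((5 + (-2 + 4)*(5 + 0)) + 4) - 60) = 6*(13*((5 + 2*5) + 4) - 60) = 6*(13*((5 + 10) + 4) - 60) = 6*(13*(15 + 4) - 60) = 6*(13*19 - 60) = 6*(247 - 60) = 6*187 = 1122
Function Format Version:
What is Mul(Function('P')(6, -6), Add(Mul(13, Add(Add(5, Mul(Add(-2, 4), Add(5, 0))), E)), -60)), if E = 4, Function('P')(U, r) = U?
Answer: 1122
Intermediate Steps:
Mul(Function('P')(6, -6), Add(Mul(13, Add(Add(5, Mul(Add(-2, 4), Add(5, 0))), E)), -60)) = Mul(6, Add(Mul(13, Add(Add(5, Mul(Add(-2, 4), Add(5, 0))), 4)), -60)) = Mul(6, Add(Mul(13, Add(Add(5, Mul(2, 5)), 4)), -60)) = Mul(6, Add(Mul(13, Add(Add(5, 10), 4)), -60)) = Mul(6, Add(Mul(13, Add(15, 4)), -60)) = Mul(6, Add(Mul(13, 19), -60)) = Mul(6, Add(247, -60)) = Mul(6, 187) = 1122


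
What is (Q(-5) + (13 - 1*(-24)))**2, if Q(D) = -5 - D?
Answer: 1369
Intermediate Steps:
(Q(-5) + (13 - 1*(-24)))**2 = ((-5 - 1*(-5)) + (13 - 1*(-24)))**2 = ((-5 + 5) + (13 + 24))**2 = (0 + 37)**2 = 37**2 = 1369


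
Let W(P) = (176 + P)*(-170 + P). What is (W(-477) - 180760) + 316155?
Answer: 330142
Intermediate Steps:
W(P) = (-170 + P)*(176 + P)
(W(-477) - 180760) + 316155 = ((-29920 + (-477)**2 + 6*(-477)) - 180760) + 316155 = ((-29920 + 227529 - 2862) - 180760) + 316155 = (194747 - 180760) + 316155 = 13987 + 316155 = 330142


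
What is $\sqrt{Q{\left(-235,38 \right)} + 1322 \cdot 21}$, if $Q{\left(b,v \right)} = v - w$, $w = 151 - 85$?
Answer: $7 \sqrt{566} \approx 166.54$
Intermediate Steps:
$w = 66$ ($w = 151 - 85 = 66$)
$Q{\left(b,v \right)} = -66 + v$ ($Q{\left(b,v \right)} = v - 66 = -66 + v$)
$\sqrt{Q{\left(-235,38 \right)} + 1322 \cdot 21} = \sqrt{\left(-66 + 38\right) + 1322 \cdot 21} = \sqrt{-28 + 27762} = \sqrt{27734} = 7 \sqrt{566}$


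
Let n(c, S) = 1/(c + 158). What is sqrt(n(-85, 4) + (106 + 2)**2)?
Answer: 7*sqrt(1268521)/73 ≈ 108.00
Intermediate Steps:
n(c, S) = 1/(158 + c)
sqrt(n(-85, 4) + (106 + 2)**2) = sqrt(1/(158 - 85) + (106 + 2)**2) = sqrt(1/73 + 108**2) = sqrt(1/73 + 11664) = sqrt(851473/73) = 7*sqrt(1268521)/73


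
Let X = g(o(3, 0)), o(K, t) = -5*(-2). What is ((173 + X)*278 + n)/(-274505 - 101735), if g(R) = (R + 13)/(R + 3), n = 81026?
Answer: -842477/2445560 ≈ -0.34449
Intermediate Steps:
o(K, t) = 10
g(R) = (13 + R)/(3 + R)
X = 23/13 (X = (13 + 10)/(3 + 10) = 23/13 ≈ 1.7692)
((173 + X)*278 + n)/(-274505 - 101735) = ((173 + 23/13)*278 + 81026)/(-274505 - 101735) = ((2272/13)*278 + 81026)/(-376240) = (631616/13 + 81026)*(-1/376240) = (1684954/13)*(-1/376240) = -842477/2445560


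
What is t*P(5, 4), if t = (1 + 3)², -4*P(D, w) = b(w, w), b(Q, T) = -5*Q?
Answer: 80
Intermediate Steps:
P(D, w) = 5*w/4 (P(D, w) = -(-5)*w/4 = 5*w/4)
t = 16 (t = 4² = 16)
t*P(5, 4) = 16*((5/4)*4) = 16*5 = 80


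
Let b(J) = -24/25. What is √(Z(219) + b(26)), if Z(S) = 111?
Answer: √2751/5 ≈ 10.490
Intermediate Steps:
b(J) = -24/25 (b(J) = -24*1/25 = -24/25)
√(Z(219) + b(26)) = √(111 - 24/25) = √(2751/25) = √2751/5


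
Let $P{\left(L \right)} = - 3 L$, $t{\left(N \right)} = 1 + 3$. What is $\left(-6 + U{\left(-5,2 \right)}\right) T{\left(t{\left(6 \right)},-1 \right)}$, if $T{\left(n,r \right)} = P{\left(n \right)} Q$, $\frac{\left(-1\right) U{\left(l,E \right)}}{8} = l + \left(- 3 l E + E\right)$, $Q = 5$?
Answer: $13320$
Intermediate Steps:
$t{\left(N \right)} = 4$
$U{\left(l,E \right)} = - 8 E - 8 l + 24 E l$ ($U{\left(l,E \right)} = - 8 \left(l + \left(- 3 l E + E\right)\right) = - 8 \left(l - \left(- E + 3 E l\right)\right) = - 8 \left(E + l - 3 E l\right) = - 8 E - 8 l + 24 E l$)
$T{\left(n,r \right)} = - 15 n$ ($T{\left(n,r \right)} = - 3 n 5 = - 15 n$)
$\left(-6 + U{\left(-5,2 \right)}\right) T{\left(t{\left(6 \right)},-1 \right)} = \left(-6 - \left(-24 + 240\right)\right) \left(\left(-15\right) 4\right) = \left(-6 - 216\right) \left(-60\right) = \left(-222\right) \left(-60\right) = 13320$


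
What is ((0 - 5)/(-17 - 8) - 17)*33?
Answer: -2772/5 ≈ -554.40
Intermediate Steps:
((0 - 5)/(-17 - 8) - 17)*33 = (-5/(-25) - 17)*33 = (-5*(-1/25) - 17)*33 = (⅕ - 17)*33 = -84/5*33 = -2772/5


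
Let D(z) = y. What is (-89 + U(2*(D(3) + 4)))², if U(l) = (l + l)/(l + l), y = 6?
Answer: 7744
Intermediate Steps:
D(z) = 6
U(l) = 1 (U(l) = (2*l)/((2*l)) = (2*l)*(1/(2*l)) = 1)
(-89 + U(2*(D(3) + 4)))² = (-89 + 1)² = (-88)² = 7744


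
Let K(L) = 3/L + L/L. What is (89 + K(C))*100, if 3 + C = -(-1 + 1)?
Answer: 8900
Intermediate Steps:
C = -3 (C = -3 - (-1 + 1) = -3 - 1*0 = -3 + 0 = -3)
K(L) = 1 + 3/L (K(L) = 3/L + 1 = 1 + 3/L)
(89 + K(C))*100 = (89 + (3 - 3)/(-3))*100 = (89 - ⅓*0)*100 = (89 + 0)*100 = 89*100 = 8900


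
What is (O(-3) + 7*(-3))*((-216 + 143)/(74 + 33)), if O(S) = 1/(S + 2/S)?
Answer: 17082/1177 ≈ 14.513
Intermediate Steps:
(O(-3) + 7*(-3))*((-216 + 143)/(74 + 33)) = (-3/(2 + (-3)²) + 7*(-3))*((-216 + 143)/(74 + 33)) = (-3/(2 + 9) - 21)*(-73/107) = (-3/11 - 21)*(-73*1/107) = (-3*1/11 - 21)*(-73/107) = (-3/11 - 21)*(-73/107) = -234/11*(-73/107) = 17082/1177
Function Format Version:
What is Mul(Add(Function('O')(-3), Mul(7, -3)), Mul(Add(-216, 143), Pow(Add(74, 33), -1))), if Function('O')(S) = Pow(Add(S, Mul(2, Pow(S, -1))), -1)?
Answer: Rational(17082, 1177) ≈ 14.513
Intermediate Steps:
Mul(Add(Function('O')(-3), Mul(7, -3)), Mul(Add(-216, 143), Pow(Add(74, 33), -1))) = Mul(Add(Mul(-3, Pow(Add(2, Pow(-3, 2)), -1)), Mul(7, -3)), Mul(Add(-216, 143), Pow(Add(74, 33), -1))) = Mul(Add(Mul(-3, Pow(Add(2, 9), -1)), -21), Mul(-73, Pow(107, -1))) = Mul(Add(Mul(-3, Pow(11, -1)), -21), Mul(-73, Rational(1, 107))) = Mul(Add(Mul(-3, Rational(1, 11)), -21), Rational(-73, 107)) = Mul(Add(Rational(-3, 11), -21), Rational(-73, 107)) = Mul(Rational(-234, 11), Rational(-73, 107)) = Rational(17082, 1177)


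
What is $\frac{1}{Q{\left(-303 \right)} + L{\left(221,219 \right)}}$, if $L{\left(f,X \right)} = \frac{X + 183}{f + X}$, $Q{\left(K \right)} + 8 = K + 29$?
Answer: $- \frac{220}{61839} \approx -0.0035576$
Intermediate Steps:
$Q{\left(K \right)} = 21 + K$ ($Q{\left(K \right)} = -8 + \left(K + 29\right) = -8 + \left(29 + K\right) = 21 + K$)
$L{\left(f,X \right)} = \frac{183 + X}{X + f}$
$\frac{1}{Q{\left(-303 \right)} + L{\left(221,219 \right)}} = \frac{1}{\left(21 - 303\right) + \frac{183 + 219}{219 + 221}} = \frac{1}{-282 + \frac{1}{440} \cdot 402} = \frac{1}{-282 + \frac{201}{220}} = \frac{1}{- \frac{61839}{220}} = - \frac{220}{61839}$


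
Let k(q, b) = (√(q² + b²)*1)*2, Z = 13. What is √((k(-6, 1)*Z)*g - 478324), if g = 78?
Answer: 2*√(-119581 + 507*√37) ≈ 682.63*I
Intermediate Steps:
k(q, b) = 2*√(b² + q²) (k(q, b) = (√(b² + q²)*1)*2 = √(b² + q²)*2 = 2*√(b² + q²))
√((k(-6, 1)*Z)*g - 478324) = √(((2*√(1² + (-6)²))*13)*78 - 478324) = √(((2*√(1 + 36))*13)*78 - 478324) = √(((2*√37)*13)*78 - 478324) = √((26*√37)*78 - 478324) = √(2028*√37 - 478324) = √(-478324 + 2028*√37)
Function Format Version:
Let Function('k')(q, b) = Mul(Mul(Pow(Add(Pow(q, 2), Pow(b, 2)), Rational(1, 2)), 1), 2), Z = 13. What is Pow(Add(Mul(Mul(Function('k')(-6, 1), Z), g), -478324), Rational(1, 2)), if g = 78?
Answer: Mul(2, Pow(Add(-119581, Mul(507, Pow(37, Rational(1, 2)))), Rational(1, 2))) ≈ Mul(682.63, I)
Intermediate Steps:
Function('k')(q, b) = Mul(2, Pow(Add(Pow(b, 2), Pow(q, 2)), Rational(1, 2))) (Function('k')(q, b) = Mul(Mul(Pow(Add(Pow(b, 2), Pow(q, 2)), Rational(1, 2)), 1), 2) = Mul(Pow(Add(Pow(b, 2), Pow(q, 2)), Rational(1, 2)), 2) = Mul(2, Pow(Add(Pow(b, 2), Pow(q, 2)), Rational(1, 2))))
Pow(Add(Mul(Mul(Function('k')(-6, 1), Z), g), -478324), Rational(1, 2)) = Pow(Add(Mul(Mul(Mul(2, Pow(Add(Pow(1, 2), Pow(-6, 2)), Rational(1, 2))), 13), 78), -478324), Rational(1, 2)) = Pow(Add(Mul(Mul(Mul(2, Pow(Add(1, 36), Rational(1, 2))), 13), 78), -478324), Rational(1, 2)) = Pow(Add(Mul(Mul(Mul(2, Pow(37, Rational(1, 2))), 13), 78), -478324), Rational(1, 2)) = Pow(Add(Mul(Mul(26, Pow(37, Rational(1, 2))), 78), -478324), Rational(1, 2)) = Pow(Add(Mul(2028, Pow(37, Rational(1, 2))), -478324), Rational(1, 2)) = Pow(Add(-478324, Mul(2028, Pow(37, Rational(1, 2)))), Rational(1, 2))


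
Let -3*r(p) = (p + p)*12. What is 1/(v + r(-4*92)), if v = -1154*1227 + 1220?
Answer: -1/1411794 ≈ -7.0832e-7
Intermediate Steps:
r(p) = -8*p (r(p) = -(p + p)*12/3 = -2*p*12/3 = -8*p)
v = -1414738 (v = -1415958 + 1220 = -1414738)
1/(v + r(-4*92)) = 1/(-1414738 - (-32)*92) = 1/(-1414738 - 8*(-368)) = 1/(-1414738 + 2944) = 1/(-1411794) = -1/1411794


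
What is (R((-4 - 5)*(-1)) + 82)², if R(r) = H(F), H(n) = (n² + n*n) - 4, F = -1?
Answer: 6400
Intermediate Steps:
H(n) = -4 + 2*n² (H(n) = (n² + n²) - 4 = 2*n² - 4 = -4 + 2*n²)
R(r) = -2 (R(r) = -4 + 2*(-1)² = -4 + 2*1 = -4 + 2 = -2)
(R((-4 - 5)*(-1)) + 82)² = (-2 + 82)² = 80² = 6400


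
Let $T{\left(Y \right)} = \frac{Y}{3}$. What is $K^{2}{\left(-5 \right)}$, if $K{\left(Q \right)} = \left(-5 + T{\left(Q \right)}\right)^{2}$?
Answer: $\frac{160000}{81} \approx 1975.3$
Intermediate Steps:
$T{\left(Y \right)} = \frac{Y}{3}$ ($T{\left(Y \right)} = Y \frac{1}{3} = \frac{Y}{3}$)
$K{\left(Q \right)} = \left(-5 + \frac{Q}{3}\right)^{2}$
$K^{2}{\left(-5 \right)} = \left(\frac{\left(-15 - 5\right)^{2}}{9}\right)^{2} = \left(\frac{\left(-20\right)^{2}}{9}\right)^{2} = \left(\frac{1}{9} \cdot 400\right)^{2} = \left(\frac{400}{9}\right)^{2} = \frac{160000}{81}$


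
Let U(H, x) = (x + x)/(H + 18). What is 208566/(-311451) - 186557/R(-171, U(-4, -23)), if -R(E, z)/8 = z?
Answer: -135587308531/19102328 ≈ -7097.9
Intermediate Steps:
U(H, x) = 2*x/(18 + H) (U(H, x) = (2*x)/(18 + H) = 2*x/(18 + H))
R(E, z) = -8*z
208566/(-311451) - 186557/R(-171, U(-4, -23)) = 208566/(-311451) - 186557/((-16*(-23)/(18 - 4))) = 208566*(-1/311451) - 186557/((-16*(-23)/14)) = -69522/103817 - 186557/((-16*(-23)/14)) = -69522/103817 - 186557/((-8*(-23/7))) = -69522/103817 - 186557/184/7 = -69522/103817 - 186557*7/184 = -69522/103817 - 1305899/184 = -135587308531/19102328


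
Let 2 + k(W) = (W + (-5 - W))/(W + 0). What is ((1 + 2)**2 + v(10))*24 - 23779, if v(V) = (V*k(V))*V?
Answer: -29563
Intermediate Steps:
k(W) = -2 - 5/W (k(W) = -2 + (W + (-5 - W))/(W + 0) = -2 - 5/W)
v(V) = V**2*(-2 - 5/V) (v(V) = (V*(-2 - 5/V))*V = V**2*(-2 - 5/V))
((1 + 2)**2 + v(10))*24 - 23779 = ((1 + 2)**2 - 1*10*(5 + 2*10))*24 - 23779 = (3**2 - 1*10*(5 + 20))*24 - 23779 = (9 - 1*10*25)*24 - 23779 = (9 - 250)*24 - 23779 = -241*24 - 23779 = -5784 - 23779 = -29563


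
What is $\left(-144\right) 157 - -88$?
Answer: $-22520$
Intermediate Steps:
$\left(-144\right) 157 - -88 = -22608 + 88 = -22520$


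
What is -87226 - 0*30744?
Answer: -87226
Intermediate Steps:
-87226 - 0*30744 = -87226 - 1*0 = -87226 + 0 = -87226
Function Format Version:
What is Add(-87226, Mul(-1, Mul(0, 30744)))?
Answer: -87226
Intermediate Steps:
Add(-87226, Mul(-1, Mul(0, 30744))) = Add(-87226, Mul(-1, 0)) = Add(-87226, 0) = -87226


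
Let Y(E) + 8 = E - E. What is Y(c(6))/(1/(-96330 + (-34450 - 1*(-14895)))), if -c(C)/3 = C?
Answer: 927080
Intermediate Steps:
c(C) = -3*C
Y(E) = -8 (Y(E) = -8 + (E - E) = -8 + 0 = -8)
Y(c(6))/(1/(-96330 + (-34450 - 1*(-14895)))) = -(-1046240 + 119160) = -8/(1/(-96330 + (-34450 + 14895))) = -8/(1/(-96330 - 19555)) = -8/(1/(-115885)) = -8/(-1/115885) = -8*(-115885) = 927080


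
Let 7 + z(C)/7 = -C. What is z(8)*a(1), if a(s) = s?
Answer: -105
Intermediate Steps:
z(C) = -49 - 7*C (z(C) = -49 + 7*(-C) = -49 - 7*C)
z(8)*a(1) = (-49 - 7*8)*1 = (-49 - 56)*1 = -105*1 = -105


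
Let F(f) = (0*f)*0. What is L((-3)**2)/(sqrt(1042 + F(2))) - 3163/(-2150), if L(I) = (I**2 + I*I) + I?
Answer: 3163/2150 + 171*sqrt(1042)/1042 ≈ 6.7686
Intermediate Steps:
L(I) = I + 2*I**2 (L(I) = (I**2 + I**2) + I = 2*I**2 + I = I + 2*I**2)
F(f) = 0 (F(f) = 0*0 = 0)
L((-3)**2)/(sqrt(1042 + F(2))) - 3163/(-2150) = ((-3)**2*(1 + 2*(-3)**2))/(sqrt(1042 + 0)) - 3163/(-2150) = (9*(1 + 2*9))/(sqrt(1042)) - 3163*(-1/2150) = (9*(1 + 18))*(sqrt(1042)/1042) + 3163/2150 = (9*19)*(sqrt(1042)/1042) + 3163/2150 = 171*(sqrt(1042)/1042) + 3163/2150 = 171*sqrt(1042)/1042 + 3163/2150 = 3163/2150 + 171*sqrt(1042)/1042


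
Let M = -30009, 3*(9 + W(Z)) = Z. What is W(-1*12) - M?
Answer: 29996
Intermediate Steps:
W(Z) = -9 + Z/3
W(-1*12) - M = (-9 + (-1*12)/3) - 1*(-30009) = (-9 + (⅓)*(-12)) + 30009 = (-9 - 4) + 30009 = -13 + 30009 = 29996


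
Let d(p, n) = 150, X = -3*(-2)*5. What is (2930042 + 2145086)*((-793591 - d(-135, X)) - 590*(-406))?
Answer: -2812641012728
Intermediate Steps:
X = 30 (X = 6*5 = 30)
(2930042 + 2145086)*((-793591 - d(-135, X)) - 590*(-406)) = (2930042 + 2145086)*((-793591 - 1*150) - 590*(-406)) = 5075128*((-793591 - 150) + 239540) = 5075128*(-793741 + 239540) = 5075128*(-554201) = -2812641012728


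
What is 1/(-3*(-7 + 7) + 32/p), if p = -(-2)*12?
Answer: ¾ ≈ 0.75000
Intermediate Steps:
p = 24 (p = -2*(-12) = 24)
1/(-3*(-7 + 7) + 32/p) = 1/(-3*(-7 + 7) + 32/24) = 1/(-3*0 + 32*(1/24)) = 1/(0 + 4/3) = 1/(4/3) = ¾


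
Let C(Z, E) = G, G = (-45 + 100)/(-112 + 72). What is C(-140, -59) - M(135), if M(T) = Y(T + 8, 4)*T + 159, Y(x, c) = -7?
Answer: 6277/8 ≈ 784.63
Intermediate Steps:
M(T) = 159 - 7*T (M(T) = -7*T + 159 = 159 - 7*T)
G = -11/8 (G = 55/(-40) = 55*(-1/40) = -11/8 ≈ -1.3750)
C(Z, E) = -11/8
C(-140, -59) - M(135) = -11/8 - (159 - 7*135) = -11/8 - (159 - 945) = -11/8 - 1*(-786) = -11/8 + 786 = 6277/8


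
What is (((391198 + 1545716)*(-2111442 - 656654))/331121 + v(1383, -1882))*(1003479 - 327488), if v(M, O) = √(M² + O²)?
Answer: -517766991349697472/47303 + 675991*√5454613 ≈ -1.0944e+13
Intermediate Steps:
(((391198 + 1545716)*(-2111442 - 656654))/331121 + v(1383, -1882))*(1003479 - 327488) = (((391198 + 1545716)*(-2111442 - 656654))/331121 + √(1383² + (-1882)²))*(1003479 - 327488) = ((1936914*(-2768096))*(1/331121) + √(1912689 + 3541924))*675991 = (-5361563895744*1/331121 + √5454613)*675991 = (-765937699392/47303 + √5454613)*675991 = -517766991349697472/47303 + 675991*√5454613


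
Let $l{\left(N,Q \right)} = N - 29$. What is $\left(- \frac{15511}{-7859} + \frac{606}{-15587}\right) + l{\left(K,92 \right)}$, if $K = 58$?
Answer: $\frac{3789456160}{122498233} \approx 30.935$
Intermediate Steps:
$l{\left(N,Q \right)} = -29 + N$ ($l{\left(N,Q \right)} = N - 29 = -29 + N$)
$\left(- \frac{15511}{-7859} + \frac{606}{-15587}\right) + l{\left(K,92 \right)} = \left(- \frac{15511}{-7859} + \frac{606}{-15587}\right) + \left(-29 + 58\right) = \left(\left(-15511\right) \left(- \frac{1}{7859}\right) + 606 \left(- \frac{1}{15587}\right)\right) + 29 = \left(\frac{15511}{7859} - \frac{606}{15587}\right) + 29 = \frac{237007403}{122498233} + 29 = \frac{3789456160}{122498233}$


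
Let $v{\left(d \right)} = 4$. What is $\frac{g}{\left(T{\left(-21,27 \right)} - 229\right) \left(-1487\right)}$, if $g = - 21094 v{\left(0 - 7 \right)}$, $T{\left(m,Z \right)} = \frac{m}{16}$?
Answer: $- \frac{1350016}{5479595} \approx -0.24637$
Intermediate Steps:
$T{\left(m,Z \right)} = \frac{m}{16}$ ($T{\left(m,Z \right)} = m \frac{1}{16} = \frac{m}{16}$)
$g = -84376$ ($g = \left(-21094\right) 4 = -84376$)
$\frac{g}{\left(T{\left(-21,27 \right)} - 229\right) \left(-1487\right)} = - \frac{84376}{\left(\frac{1}{16} \left(-21\right) - 229\right) \left(-1487\right)} = - \frac{84376}{\left(- \frac{21}{16} - 229\right) \left(-1487\right)} = - \frac{84376}{\left(- \frac{3685}{16}\right) \left(-1487\right)} = - \frac{84376}{\frac{5479595}{16}} = \left(-84376\right) \frac{16}{5479595} = - \frac{1350016}{5479595}$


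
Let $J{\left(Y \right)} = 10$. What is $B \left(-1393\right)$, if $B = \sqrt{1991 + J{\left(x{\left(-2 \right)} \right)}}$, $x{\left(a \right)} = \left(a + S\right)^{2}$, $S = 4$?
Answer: $- 1393 \sqrt{2001} \approx -62312.0$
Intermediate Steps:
$x{\left(a \right)} = \left(4 + a\right)^{2}$ ($x{\left(a \right)} = \left(a + 4\right)^{2} = \left(4 + a\right)^{2}$)
$B = \sqrt{2001}$ ($B = \sqrt{1991 + 10} = \sqrt{2001} \approx 44.733$)
$B \left(-1393\right) = \sqrt{2001} \left(-1393\right) = - 1393 \sqrt{2001}$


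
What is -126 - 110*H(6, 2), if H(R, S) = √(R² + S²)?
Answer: -126 - 220*√10 ≈ -821.70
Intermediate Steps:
-126 - 110*H(6, 2) = -126 - 110*√(6² + 2²) = -126 - 110*√(36 + 4) = -126 - 220*√10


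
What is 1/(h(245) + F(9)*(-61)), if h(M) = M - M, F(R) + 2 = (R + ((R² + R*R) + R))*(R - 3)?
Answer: -1/65758 ≈ -1.5207e-5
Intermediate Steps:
F(R) = -2 + (-3 + R)*(2*R + 2*R²) (F(R) = -2 + (R + ((R² + R*R) + R))*(R - 3) = -2 + (R + ((R² + R²) + R))*(-3 + R) = -2 + (R + (2*R² + R))*(-3 + R) = -2 + (R + (R + 2*R²))*(-3 + R) = -2 + (2*R + 2*R²)*(-3 + R) = -2 + (-3 + R)*(2*R + 2*R²))
h(M) = 0
1/(h(245) + F(9)*(-61)) = 1/(0 + (-2 - 6*9 - 4*9² + 2*9³)*(-61)) = 1/(0 + (-2 - 54 - 4*81 + 2*729)*(-61)) = 1/(0 + (-2 - 54 - 324 + 1458)*(-61)) = 1/(0 + 1078*(-61)) = 1/(0 - 65758) = 1/(-65758) = -1/65758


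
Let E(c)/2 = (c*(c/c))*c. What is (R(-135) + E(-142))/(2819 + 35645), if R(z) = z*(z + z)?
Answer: 38389/19232 ≈ 1.9961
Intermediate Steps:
E(c) = 2*c² (E(c) = 2*((c*(c/c))*c) = 2*((c*1)*c) = 2*(c*c) = 2*c²)
R(z) = 2*z² (R(z) = z*(2*z) = 2*z²)
(R(-135) + E(-142))/(2819 + 35645) = (2*(-135)² + 2*(-142)²)/(2819 + 35645) = (2*18225 + 2*20164)/38464 = (36450 + 40328)*(1/38464) = 76778*(1/38464) = 38389/19232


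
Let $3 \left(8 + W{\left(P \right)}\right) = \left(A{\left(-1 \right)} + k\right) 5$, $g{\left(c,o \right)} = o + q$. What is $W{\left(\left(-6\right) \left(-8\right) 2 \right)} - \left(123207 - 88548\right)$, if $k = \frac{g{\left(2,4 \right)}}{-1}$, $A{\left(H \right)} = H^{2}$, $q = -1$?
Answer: $- \frac{104011}{3} \approx -34670.0$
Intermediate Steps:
$g{\left(c,o \right)} = -1 + o$ ($g{\left(c,o \right)} = o - 1 = -1 + o$)
$k = -3$ ($k = \frac{-1 + 4}{-1} = 3 \left(-1\right) = -3$)
$W{\left(P \right)} = - \frac{34}{3}$ ($W{\left(P \right)} = -8 + \frac{\left(\left(-1\right)^{2} - 3\right) 5}{3} = -8 + \frac{\left(1 - 3\right) 5}{3} = -8 + \frac{\left(-2\right) 5}{3} = -8 + \frac{1}{3} \left(-10\right) = -8 - \frac{10}{3} = - \frac{34}{3}$)
$W{\left(\left(-6\right) \left(-8\right) 2 \right)} - \left(123207 - 88548\right) = - \frac{34}{3} - \left(123207 - 88548\right) = - \frac{34}{3} - 34659 = - \frac{104011}{3}$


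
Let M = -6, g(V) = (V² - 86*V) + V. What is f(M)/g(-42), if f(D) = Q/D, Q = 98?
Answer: -7/2286 ≈ -0.0030621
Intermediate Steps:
g(V) = V² - 85*V
f(D) = 98/D
f(M)/g(-42) = (98/(-6))/((-42*(-85 - 42))) = (98*(-⅙))/((-42*(-127))) = -49/3/5334 = -49/3*1/5334 = -7/2286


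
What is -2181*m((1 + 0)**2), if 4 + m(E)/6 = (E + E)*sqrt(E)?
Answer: 26172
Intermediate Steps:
m(E) = -24 + 12*E**(3/2) (m(E) = -24 + 6*((E + E)*sqrt(E)) = -24 + 6*((2*E)*sqrt(E)) = -24 + 6*(2*E**(3/2)) = -24 + 12*E**(3/2))
-2181*m((1 + 0)**2) = -2181*(-24 + 12*((1 + 0)**2)**(3/2)) = -2181*(-24 + 12*(1**2)**(3/2)) = -2181*(-24 + 12*1**(3/2)) = -2181*(-24 + 12*1) = -2181*(-24 + 12) = -2181*(-12) = 26172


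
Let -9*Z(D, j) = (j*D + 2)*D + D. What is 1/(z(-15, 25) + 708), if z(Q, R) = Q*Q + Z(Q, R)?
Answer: 1/313 ≈ 0.0031949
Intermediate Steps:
Z(D, j) = -D/9 - D*(2 + D*j)/9 (Z(D, j) = -((j*D + 2)*D + D)/9 = -((D*j + 2)*D + D)/9 = -((2 + D*j)*D + D)/9 = -(D*(2 + D*j) + D)/9 = -(D + D*(2 + D*j))/9 = -D/9 - D*(2 + D*j)/9)
z(Q, R) = Q**2 - Q*(3 + Q*R)/9 (z(Q, R) = Q*Q - Q*(3 + Q*R)/9 = Q**2 - Q*(3 + Q*R)/9)
1/(z(-15, 25) + 708) = 1/((1/9)*(-15)*(-3 + 9*(-15) - 1*(-15)*25) + 708) = 1/((1/9)*(-15)*(-3 - 135 + 375) + 708) = 1/((1/9)*(-15)*237 + 708) = 1/(-395 + 708) = 1/313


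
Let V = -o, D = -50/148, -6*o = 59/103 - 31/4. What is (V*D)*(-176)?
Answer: -813175/11433 ≈ -71.125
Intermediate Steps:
o = 2957/2472 (o = -(59/103 - 31/4)/6 = -⅙*(-2957/412) = 2957/2472 ≈ 1.1962)
D = -25/74 (D = -50*1/148 = -25/74 ≈ -0.33784)
V = -2957/2472 (V = -1*2957/2472 = -2957/2472 ≈ -1.1962)
(V*D)*(-176) = -2957/2472*(-25/74)*(-176) = (73925/182928)*(-176) = -813175/11433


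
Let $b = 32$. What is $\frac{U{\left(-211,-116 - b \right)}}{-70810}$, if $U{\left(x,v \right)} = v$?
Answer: $\frac{74}{35405} \approx 0.0020901$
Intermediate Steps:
$\frac{U{\left(-211,-116 - b \right)}}{-70810} = \frac{-116 - 32}{-70810} = \left(-116 - 32\right) \left(- \frac{1}{70810}\right) = \left(-148\right) \left(- \frac{1}{70810}\right) = \frac{74}{35405}$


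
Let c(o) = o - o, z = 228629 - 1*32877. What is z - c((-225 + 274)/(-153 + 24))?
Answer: 195752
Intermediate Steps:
z = 195752 (z = 228629 - 32877 = 195752)
c(o) = 0
z - c((-225 + 274)/(-153 + 24)) = 195752 - 1*0 = 195752 + 0 = 195752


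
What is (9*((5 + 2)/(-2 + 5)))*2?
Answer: 42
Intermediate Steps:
(9*((5 + 2)/(-2 + 5)))*2 = (9*(7/3))*2 = 21*2 = 42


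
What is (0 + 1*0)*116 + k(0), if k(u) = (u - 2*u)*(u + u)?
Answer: 0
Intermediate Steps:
k(u) = -2*u² (k(u) = (-u)*(2*u) = -2*u²)
(0 + 1*0)*116 + k(0) = (0 + 1*0)*116 - 2*0² = (0 + 0)*116 - 2*0 = 0*116 + 0 = 0 + 0 = 0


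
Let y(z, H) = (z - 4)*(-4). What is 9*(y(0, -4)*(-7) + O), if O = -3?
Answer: -1035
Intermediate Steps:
y(z, H) = 16 - 4*z (y(z, H) = (-4 + z)*(-4) = 16 - 4*z)
9*(y(0, -4)*(-7) + O) = 9*((16 - 4*0)*(-7) - 3) = 9*((16 + 0)*(-7) - 3) = 9*(16*(-7) - 3) = 9*(-112 - 3) = 9*(-115) = -1035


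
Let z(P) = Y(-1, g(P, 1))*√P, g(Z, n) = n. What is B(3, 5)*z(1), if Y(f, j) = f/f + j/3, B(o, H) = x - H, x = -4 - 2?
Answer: -44/3 ≈ -14.667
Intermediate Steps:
x = -6
B(o, H) = -6 - H
Y(f, j) = 1 + j/3 (Y(f, j) = 1 + j*(⅓) = 1 + j/3)
z(P) = 4*√P/3 (z(P) = (1 + (⅓)*1)*√P = (1 + ⅓)*√P = 4*√P/3)
B(3, 5)*z(1) = (-6 - 1*5)*(4*√1/3) = (-6 - 5)*((4/3)*1) = -11*4/3 = -44/3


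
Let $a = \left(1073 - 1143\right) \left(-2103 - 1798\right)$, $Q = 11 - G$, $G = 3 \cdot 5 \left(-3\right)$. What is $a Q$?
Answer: $15291920$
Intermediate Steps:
$G = -45$ ($G = 15 \left(-3\right) = -45$)
$Q = 56$ ($Q = 11 - -45 = 11 + 45 = 56$)
$a = 273070$ ($a = \left(-70\right) \left(-3901\right) = 273070$)
$a Q = 273070 \cdot 56 = 15291920$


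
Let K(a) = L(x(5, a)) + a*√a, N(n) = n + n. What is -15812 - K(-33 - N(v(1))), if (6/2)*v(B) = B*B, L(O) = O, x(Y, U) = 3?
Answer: -15815 + 101*I*√303/9 ≈ -15815.0 + 195.34*I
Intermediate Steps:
v(B) = B²/3 (v(B) = (B*B)/3 = B²/3)
N(n) = 2*n
K(a) = 3 + a^(3/2) (K(a) = 3 + a*√a = 3 + a^(3/2))
-15812 - K(-33 - N(v(1))) = -15812 - (3 + (-33 - 2*(⅓)*1²)^(3/2)) = -15812 - (3 + (-33 - 2*(⅓)*1)^(3/2)) = -15812 - (3 + (-33 - 2/3)^(3/2)) = -15812 - (3 + (-33 - 1*⅔)^(3/2)) = -15812 - (3 + (-33 - ⅔)^(3/2)) = -15812 - (3 + (-101/3)^(3/2)) = -15812 - (3 - 101*I*√303/9) = -15812 + (-3 + 101*I*√303/9) = -15815 + 101*I*√303/9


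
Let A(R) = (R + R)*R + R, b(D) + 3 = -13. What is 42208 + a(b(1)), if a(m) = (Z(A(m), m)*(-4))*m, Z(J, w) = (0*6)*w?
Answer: 42208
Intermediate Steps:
b(D) = -16 (b(D) = -3 - 13 = -16)
A(R) = R + 2*R**2 (A(R) = (2*R)*R + R = 2*R**2 + R = R + 2*R**2)
Z(J, w) = 0 (Z(J, w) = 0*w = 0)
a(m) = 0 (a(m) = (0*(-4))*m = 0*m = 0)
42208 + a(b(1)) = 42208 + 0 = 42208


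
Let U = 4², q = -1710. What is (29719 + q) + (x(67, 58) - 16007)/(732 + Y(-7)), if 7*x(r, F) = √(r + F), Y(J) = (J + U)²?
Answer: 22755310/813 + 5*√5/5691 ≈ 27989.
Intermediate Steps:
U = 16
Y(J) = (16 + J)² (Y(J) = (J + 16)² = (16 + J)²)
x(r, F) = √(F + r)/7 (x(r, F) = √(r + F)/7 = √(F + r)/7)
(29719 + q) + (x(67, 58) - 16007)/(732 + Y(-7)) = (29719 - 1710) + (√(58 + 67)/7 - 16007)/(732 + (16 - 7)²) = 28009 + (√125/7 - 16007)/(732 + 9²) = 28009 + ((5*√5)/7 - 16007)/(732 + 81) = 28009 + (5*√5/7 - 16007)/813 = 28009 + (-16007 + 5*√5/7)*(1/813) = 28009 + (-16007/813 + 5*√5/5691) = 22755310/813 + 5*√5/5691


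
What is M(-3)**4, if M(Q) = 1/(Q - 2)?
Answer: 1/625 ≈ 0.0016000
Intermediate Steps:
M(Q) = 1/(-2 + Q)
M(-3)**4 = (1/(-2 - 3))**4 = (1/(-5))**4 = (-1/5)**4 = 1/625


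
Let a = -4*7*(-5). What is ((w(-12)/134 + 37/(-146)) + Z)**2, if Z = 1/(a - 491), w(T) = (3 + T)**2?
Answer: 357336146176/2947199661081 ≈ 0.12125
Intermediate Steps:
a = 140 (a = -28*(-5) = 140)
Z = -1/351 (Z = 1/(140 - 491) = 1/(-351) = -1/351 ≈ -0.0028490)
((w(-12)/134 + 37/(-146)) + Z)**2 = (((3 - 12)**2/134 + 37/(-146)) - 1/351)**2 = (((-9)**2*(1/134) + 37*(-1/146)) - 1/351)**2 = ((81*(1/134) - 37/146) - 1/351)**2 = ((81/134 - 37/146) - 1/351)**2 = (1717/4891 - 1/351)**2 = (597776/1716741)**2 = 357336146176/2947199661081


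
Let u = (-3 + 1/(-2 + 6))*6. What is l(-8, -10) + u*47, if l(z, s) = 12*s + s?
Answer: -1811/2 ≈ -905.50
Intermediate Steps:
l(z, s) = 13*s
u = -33/2 (u = (-3 + 1/4)*6 = (-3 + ¼)*6 = -11/4*6 = -33/2 ≈ -16.500)
l(-8, -10) + u*47 = 13*(-10) - 33/2*47 = -130 - 1551/2 = -1811/2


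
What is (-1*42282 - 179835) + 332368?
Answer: 110251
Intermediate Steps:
(-1*42282 - 179835) + 332368 = (-42282 - 179835) + 332368 = -222117 + 332368 = 110251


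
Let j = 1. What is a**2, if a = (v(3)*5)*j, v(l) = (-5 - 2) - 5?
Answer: 3600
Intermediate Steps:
v(l) = -12 (v(l) = -7 - 5 = -12)
a = -60 (a = -12*5*1 = -60*1 = -60)
a**2 = (-60)**2 = 3600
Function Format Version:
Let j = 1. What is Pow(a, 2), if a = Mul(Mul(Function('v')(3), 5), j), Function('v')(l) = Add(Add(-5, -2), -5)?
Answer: 3600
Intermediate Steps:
Function('v')(l) = -12 (Function('v')(l) = Add(-7, -5) = -12)
a = -60 (a = Mul(Mul(-12, 5), 1) = Mul(-60, 1) = -60)
Pow(a, 2) = Pow(-60, 2) = 3600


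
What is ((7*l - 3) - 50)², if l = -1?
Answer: 3600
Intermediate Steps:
((7*l - 3) - 50)² = ((7*(-1) - 3) - 50)² = ((-7 - 3) - 50)² = (-10 - 50)² = (-60)² = 3600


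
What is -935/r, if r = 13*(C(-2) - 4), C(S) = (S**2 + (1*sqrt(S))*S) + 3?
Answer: -165/13 - 110*I*sqrt(2)/13 ≈ -12.692 - 11.966*I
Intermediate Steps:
C(S) = 3 + S**2 + S**(3/2) (C(S) = (S**2 + sqrt(S)*S) + 3 = (S**2 + S**(3/2)) + 3 = 3 + S**2 + S**(3/2))
r = 39 - 26*I*sqrt(2) (r = 13*((3 + (-2)**2 + (-2)**(3/2)) - 4) = 13*((3 + 4 - 2*I*sqrt(2)) - 4) = 13*((7 - 2*I*sqrt(2)) - 4) = 13*(3 - 2*I*sqrt(2)) = 39 - 26*I*sqrt(2) ≈ 39.0 - 36.77*I)
-935/r = -935/(39 - 26*I*sqrt(2))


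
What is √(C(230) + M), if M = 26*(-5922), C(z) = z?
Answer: I*√153742 ≈ 392.1*I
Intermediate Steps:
M = -153972
√(C(230) + M) = √(230 - 153972) = √(-153742) = I*√153742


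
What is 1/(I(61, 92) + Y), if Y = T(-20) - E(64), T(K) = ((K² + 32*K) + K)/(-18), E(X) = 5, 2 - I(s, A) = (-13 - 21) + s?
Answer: -9/140 ≈ -0.064286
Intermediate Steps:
I(s, A) = 36 - s (I(s, A) = 2 - ((-13 - 21) + s) = 2 - (-34 + s) = 2 + (34 - s) = 36 - s)
T(K) = -11*K/6 - K²/18 (T(K) = (K² + 33*K)*(-1/18) = -11*K/6 - K²/18)
Y = 85/9 (Y = -1/18*(-20)*(33 - 20) - 1*5 = -1/18*(-20)*13 - 5 = 130/9 - 5 = 85/9 ≈ 9.4444)
1/(I(61, 92) + Y) = 1/((36 - 1*61) + 85/9) = 1/((36 - 61) + 85/9) = 1/(-25 + 85/9) = 1/(-140/9) = -9/140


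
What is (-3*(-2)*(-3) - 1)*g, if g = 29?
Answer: -551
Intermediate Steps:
(-3*(-2)*(-3) - 1)*g = (-3*(-2)*(-3) - 1)*29 = (6*(-3) - 1)*29 = (-18 - 1)*29 = -19*29 = -551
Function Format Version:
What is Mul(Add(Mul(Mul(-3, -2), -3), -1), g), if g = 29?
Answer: -551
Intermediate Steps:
Mul(Add(Mul(Mul(-3, -2), -3), -1), g) = Mul(Add(Mul(Mul(-3, -2), -3), -1), 29) = Mul(Add(Mul(6, -3), -1), 29) = Mul(Add(-18, -1), 29) = Mul(-19, 29) = -551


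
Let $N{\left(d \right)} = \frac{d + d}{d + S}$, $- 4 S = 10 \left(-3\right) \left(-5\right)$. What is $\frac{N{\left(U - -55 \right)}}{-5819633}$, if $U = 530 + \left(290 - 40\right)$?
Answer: $- \frac{668}{1856462927} \approx -3.5982 \cdot 10^{-7}$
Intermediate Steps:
$U = 780$ ($U = 530 + 250 = 780$)
$S = - \frac{75}{2}$ ($S = - \frac{10 \left(-3\right) \left(-5\right)}{4} = - \frac{\left(-30\right) \left(-5\right)}{4} = \left(- \frac{1}{4}\right) 150 = - \frac{75}{2} \approx -37.5$)
$N{\left(d \right)} = \frac{2 d}{- \frac{75}{2} + d}$ ($N{\left(d \right)} = \frac{d + d}{d - \frac{75}{2}} = \frac{2 d}{- \frac{75}{2} + d}$)
$\frac{N{\left(U - -55 \right)}}{-5819633} = \frac{4 \left(780 - -55\right) \frac{1}{-75 + 2 \left(780 - -55\right)}}{-5819633} = \frac{4 \left(780 + 55\right)}{-75 + 2 \left(780 + 55\right)} \left(- \frac{1}{5819633}\right) = 4 \cdot 835 \frac{1}{-75 + 2 \cdot 835} \left(- \frac{1}{5819633}\right) = 4 \cdot 835 \frac{1}{-75 + 1670} \left(- \frac{1}{5819633}\right) = 4 \cdot 835 \cdot \frac{1}{1595} \left(- \frac{1}{5819633}\right) = \frac{668}{319} \left(- \frac{1}{5819633}\right) = - \frac{668}{1856462927}$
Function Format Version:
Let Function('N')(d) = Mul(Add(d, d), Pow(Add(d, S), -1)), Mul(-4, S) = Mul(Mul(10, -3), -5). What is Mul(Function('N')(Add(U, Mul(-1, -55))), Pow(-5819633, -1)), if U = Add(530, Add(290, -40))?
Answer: Rational(-668, 1856462927) ≈ -3.5982e-7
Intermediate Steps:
U = 780 (U = Add(530, 250) = 780)
S = Rational(-75, 2) (S = Mul(Rational(-1, 4), Mul(Mul(10, -3), -5)) = Mul(Rational(-1, 4), Mul(-30, -5)) = Mul(Rational(-1, 4), 150) = Rational(-75, 2) ≈ -37.500)
Function('N')(d) = Mul(2, d, Pow(Add(Rational(-75, 2), d), -1)) (Function('N')(d) = Mul(Add(d, d), Pow(Add(d, Rational(-75, 2)), -1)) = Mul(Mul(2, d), Pow(Add(Rational(-75, 2), d), -1)) = Mul(2, d, Pow(Add(Rational(-75, 2), d), -1)))
Mul(Function('N')(Add(U, Mul(-1, -55))), Pow(-5819633, -1)) = Mul(Mul(4, Add(780, Mul(-1, -55)), Pow(Add(-75, Mul(2, Add(780, Mul(-1, -55)))), -1)), Pow(-5819633, -1)) = Mul(Mul(4, Add(780, 55), Pow(Add(-75, Mul(2, Add(780, 55))), -1)), Rational(-1, 5819633)) = Mul(Mul(4, 835, Pow(Add(-75, Mul(2, 835)), -1)), Rational(-1, 5819633)) = Mul(Mul(4, 835, Pow(Add(-75, 1670), -1)), Rational(-1, 5819633)) = Mul(Mul(4, 835, Pow(1595, -1)), Rational(-1, 5819633)) = Mul(Mul(4, 835, Rational(1, 1595)), Rational(-1, 5819633)) = Mul(Rational(668, 319), Rational(-1, 5819633)) = Rational(-668, 1856462927)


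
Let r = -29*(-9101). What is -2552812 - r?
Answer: -2816741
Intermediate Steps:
r = 263929
-2552812 - r = -2552812 - 1*263929 = -2552812 - 263929 = -2816741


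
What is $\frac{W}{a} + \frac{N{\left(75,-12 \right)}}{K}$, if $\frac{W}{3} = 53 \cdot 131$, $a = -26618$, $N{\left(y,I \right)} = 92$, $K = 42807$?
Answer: $- \frac{889178147}{1139436726} \approx -0.78037$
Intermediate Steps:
$W = 20829$ ($W = 3 \cdot 53 \cdot 131 = 3 \cdot 6943 = 20829$)
$\frac{W}{a} + \frac{N{\left(75,-12 \right)}}{K} = \frac{20829}{-26618} + \frac{92}{42807} = 20829 \left(- \frac{1}{26618}\right) + 92 \cdot \frac{1}{42807} = - \frac{20829}{26618} + \frac{92}{42807} = - \frac{889178147}{1139436726}$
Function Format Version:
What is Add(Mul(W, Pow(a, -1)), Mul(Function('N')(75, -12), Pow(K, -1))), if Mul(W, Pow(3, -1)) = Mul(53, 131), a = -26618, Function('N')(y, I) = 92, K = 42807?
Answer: Rational(-889178147, 1139436726) ≈ -0.78037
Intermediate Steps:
W = 20829 (W = Mul(3, Mul(53, 131)) = Mul(3, 6943) = 20829)
Add(Mul(W, Pow(a, -1)), Mul(Function('N')(75, -12), Pow(K, -1))) = Add(Mul(20829, Pow(-26618, -1)), Mul(92, Pow(42807, -1))) = Add(Mul(20829, Rational(-1, 26618)), Mul(92, Rational(1, 42807))) = Add(Rational(-20829, 26618), Rational(92, 42807)) = Rational(-889178147, 1139436726)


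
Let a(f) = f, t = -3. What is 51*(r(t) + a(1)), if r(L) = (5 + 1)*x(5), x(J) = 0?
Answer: 51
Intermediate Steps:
r(L) = 0 (r(L) = (5 + 1)*0 = 6*0 = 0)
51*(r(t) + a(1)) = 51*(0 + 1) = 51*1 = 51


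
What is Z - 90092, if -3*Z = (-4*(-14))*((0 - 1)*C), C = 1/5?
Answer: -1351324/15 ≈ -90088.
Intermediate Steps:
C = ⅕ ≈ 0.20000
Z = 56/15 (Z = -(-4*(-14))*(0 - 1)*(⅕)/3 = -56*(-1*⅕)/3 = -56*(-1)/(3*5) = -⅓*(-56/5) = 56/15 ≈ 3.7333)
Z - 90092 = 56/15 - 90092 = -1351324/15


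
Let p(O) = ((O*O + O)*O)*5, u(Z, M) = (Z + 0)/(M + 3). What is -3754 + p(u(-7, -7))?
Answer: -237561/64 ≈ -3711.9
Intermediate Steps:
u(Z, M) = Z/(3 + M)
p(O) = 5*O*(O + O²) (p(O) = ((O² + O)*O)*5 = ((O + O²)*O)*5 = (O*(O + O²))*5 = 5*O*(O + O²))
-3754 + p(u(-7, -7)) = -3754 + 5*(-7/(3 - 7))²*(1 - 7/(3 - 7)) = -3754 + 5*(-7/(-4))²*(1 - 7/(-4)) = -3754 + 5*(-7*(-¼))²*(1 - 7*(-¼)) = -3754 + 5*(7/4)²*(1 + 7/4) = -3754 + 5*(49/16)*(11/4) = -3754 + 2695/64 = -237561/64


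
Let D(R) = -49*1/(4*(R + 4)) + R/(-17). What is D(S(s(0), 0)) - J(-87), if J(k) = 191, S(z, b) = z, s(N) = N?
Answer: -3105/16 ≈ -194.06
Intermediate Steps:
D(R) = -49/(16 + 4*R) - R/17 (D(R) = -49*1/(4*(4 + R)) + R*(-1/17) = -49/(16 + 4*R) - R/17)
D(S(s(0), 0)) - J(-87) = (-833 - 16*0 - 4*0²)/(68*(4 + 0)) - 1*191 = (1/68)*(-833 + 0 - 4*0)/4 - 191 = (1/68)*(¼)*(-833 + 0 + 0) - 191 = (1/68)*(¼)*(-833) - 191 = -49/16 - 191 = -3105/16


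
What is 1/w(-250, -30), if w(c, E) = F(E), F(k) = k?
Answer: -1/30 ≈ -0.033333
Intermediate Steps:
w(c, E) = E
1/w(-250, -30) = 1/(-30) = -1/30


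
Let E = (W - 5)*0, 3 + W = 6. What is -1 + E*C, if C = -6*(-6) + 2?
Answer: -1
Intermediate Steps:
W = 3 (W = -3 + 6 = 3)
C = 38 (C = 36 + 2 = 38)
E = 0 (E = (3 - 5)*0 = -2*0 = 0)
-1 + E*C = -1 + 0*38 = -1 + 0 = -1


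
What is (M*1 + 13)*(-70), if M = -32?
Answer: 1330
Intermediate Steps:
(M*1 + 13)*(-70) = (-32*1 + 13)*(-70) = (-32 + 13)*(-70) = -19*(-70) = 1330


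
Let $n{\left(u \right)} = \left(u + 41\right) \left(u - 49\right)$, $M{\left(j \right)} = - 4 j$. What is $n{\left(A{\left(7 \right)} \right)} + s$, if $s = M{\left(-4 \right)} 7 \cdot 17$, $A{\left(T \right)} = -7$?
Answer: $0$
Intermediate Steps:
$s = 1904$ ($s = \left(-4\right) \left(-4\right) 7 \cdot 17 = 16 \cdot 7 \cdot 17 = 112 \cdot 17 = 1904$)
$n{\left(u \right)} = \left(-49 + u\right) \left(41 + u\right)$ ($n{\left(u \right)} = \left(41 + u\right) \left(-49 + u\right) = \left(-49 + u\right) \left(41 + u\right)$)
$n{\left(A{\left(7 \right)} \right)} + s = \left(-2009 + \left(-7\right)^{2} - -56\right) + 1904 = \left(-2009 + 49 + 56\right) + 1904 = -1904 + 1904 = 0$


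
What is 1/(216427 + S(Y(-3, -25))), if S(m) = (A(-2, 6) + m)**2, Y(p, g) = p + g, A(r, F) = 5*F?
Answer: 1/216431 ≈ 4.6204e-6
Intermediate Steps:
Y(p, g) = g + p
S(m) = (30 + m)**2 (S(m) = (5*6 + m)**2 = (30 + m)**2)
1/(216427 + S(Y(-3, -25))) = 1/(216427 + (30 + (-25 - 3))**2) = 1/(216427 + (30 - 28)**2) = 1/(216427 + 2**2) = 1/(216427 + 4) = 1/216431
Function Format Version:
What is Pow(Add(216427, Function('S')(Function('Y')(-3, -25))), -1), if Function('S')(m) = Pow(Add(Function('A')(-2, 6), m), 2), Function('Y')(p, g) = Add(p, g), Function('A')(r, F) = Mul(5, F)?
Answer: Rational(1, 216431) ≈ 4.6204e-6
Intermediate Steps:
Function('Y')(p, g) = Add(g, p)
Function('S')(m) = Pow(Add(30, m), 2) (Function('S')(m) = Pow(Add(Mul(5, 6), m), 2) = Pow(Add(30, m), 2))
Pow(Add(216427, Function('S')(Function('Y')(-3, -25))), -1) = Pow(Add(216427, Pow(Add(30, Add(-25, -3)), 2)), -1) = Pow(Add(216427, Pow(Add(30, -28), 2)), -1) = Pow(Add(216427, Pow(2, 2)), -1) = Pow(Add(216427, 4), -1) = Pow(216431, -1) = Rational(1, 216431)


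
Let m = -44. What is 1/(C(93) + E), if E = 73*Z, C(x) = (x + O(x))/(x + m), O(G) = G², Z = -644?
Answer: -49/2294846 ≈ -2.1352e-5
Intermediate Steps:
C(x) = (x + x²)/(-44 + x) (C(x) = (x + x²)/(x - 44) = (x + x²)/(-44 + x))
E = -47012 (E = 73*(-644) = -47012)
1/(C(93) + E) = 1/(93*(1 + 93)/(-44 + 93) - 47012) = 1/(93*94/49 - 47012) = 1/(93*(1/49)*94 - 47012) = 1/(8742/49 - 47012) = 1/(-2294846/49) = -49/2294846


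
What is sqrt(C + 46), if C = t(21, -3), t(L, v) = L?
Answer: sqrt(67) ≈ 8.1853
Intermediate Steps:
C = 21
sqrt(C + 46) = sqrt(21 + 46) = sqrt(67)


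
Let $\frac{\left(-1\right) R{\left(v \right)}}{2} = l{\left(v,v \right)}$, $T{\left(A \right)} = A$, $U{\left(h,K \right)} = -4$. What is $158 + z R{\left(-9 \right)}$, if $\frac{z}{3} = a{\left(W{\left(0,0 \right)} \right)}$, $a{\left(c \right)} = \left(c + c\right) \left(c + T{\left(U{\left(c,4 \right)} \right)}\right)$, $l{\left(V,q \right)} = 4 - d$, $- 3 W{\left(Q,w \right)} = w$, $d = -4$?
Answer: $158$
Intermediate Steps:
$W{\left(Q,w \right)} = - \frac{w}{3}$
$l{\left(V,q \right)} = 8$ ($l{\left(V,q \right)} = 4 - -4 = 4 + 4 = 8$)
$a{\left(c \right)} = 2 c \left(-4 + c\right)$ ($a{\left(c \right)} = \left(c + c\right) \left(c - 4\right) = 2 c \left(-4 + c\right)$)
$R{\left(v \right)} = -16$ ($R{\left(v \right)} = \left(-2\right) 8 = -16$)
$z = 0$ ($z = 3 \cdot 2 \left(\left(- \frac{1}{3}\right) 0\right) \left(-4 - 0\right) = 3 \cdot 2 \cdot 0 \left(-4 + 0\right) = 3 \cdot 2 \cdot 0 \left(-4\right) = 3 \cdot 0 = 0$)
$158 + z R{\left(-9 \right)} = 158 + 0 \left(-16\right) = 158 + 0 = 158$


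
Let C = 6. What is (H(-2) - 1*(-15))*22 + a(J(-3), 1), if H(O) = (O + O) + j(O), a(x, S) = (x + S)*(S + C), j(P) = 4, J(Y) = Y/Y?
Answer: 344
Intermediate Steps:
J(Y) = 1
a(x, S) = (6 + S)*(S + x) (a(x, S) = (x + S)*(S + 6) = (S + x)*(6 + S) = (6 + S)*(S + x))
H(O) = 4 + 2*O (H(O) = (O + O) + 4 = 2*O + 4 = 4 + 2*O)
(H(-2) - 1*(-15))*22 + a(J(-3), 1) = ((4 + 2*(-2)) - 1*(-15))*22 + (1² + 6*1 + 6*1 + 1*1) = ((4 - 4) + 15)*22 + (1 + 6 + 6 + 1) = (0 + 15)*22 + 14 = 15*22 + 14 = 330 + 14 = 344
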